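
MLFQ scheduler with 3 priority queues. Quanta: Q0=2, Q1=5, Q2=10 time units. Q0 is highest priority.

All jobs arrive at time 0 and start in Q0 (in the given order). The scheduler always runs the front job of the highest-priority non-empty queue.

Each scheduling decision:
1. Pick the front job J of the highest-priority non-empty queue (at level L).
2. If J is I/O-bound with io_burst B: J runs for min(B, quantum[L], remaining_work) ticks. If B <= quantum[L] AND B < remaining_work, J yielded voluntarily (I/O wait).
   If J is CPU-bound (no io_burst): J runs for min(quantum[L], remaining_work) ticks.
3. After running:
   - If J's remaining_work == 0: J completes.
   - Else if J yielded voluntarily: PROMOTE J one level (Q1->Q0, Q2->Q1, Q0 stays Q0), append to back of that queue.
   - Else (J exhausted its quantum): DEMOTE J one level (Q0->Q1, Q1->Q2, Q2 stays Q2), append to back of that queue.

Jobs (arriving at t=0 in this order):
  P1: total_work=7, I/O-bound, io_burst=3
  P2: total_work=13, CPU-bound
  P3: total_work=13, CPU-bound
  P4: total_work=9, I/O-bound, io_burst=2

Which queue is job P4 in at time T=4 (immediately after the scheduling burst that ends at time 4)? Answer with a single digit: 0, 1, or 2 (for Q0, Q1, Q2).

t=0-2: P1@Q0 runs 2, rem=5, quantum used, demote→Q1. Q0=[P2,P3,P4] Q1=[P1] Q2=[]
t=2-4: P2@Q0 runs 2, rem=11, quantum used, demote→Q1. Q0=[P3,P4] Q1=[P1,P2] Q2=[]
t=4-6: P3@Q0 runs 2, rem=11, quantum used, demote→Q1. Q0=[P4] Q1=[P1,P2,P3] Q2=[]
t=6-8: P4@Q0 runs 2, rem=7, I/O yield, promote→Q0. Q0=[P4] Q1=[P1,P2,P3] Q2=[]
t=8-10: P4@Q0 runs 2, rem=5, I/O yield, promote→Q0. Q0=[P4] Q1=[P1,P2,P3] Q2=[]
t=10-12: P4@Q0 runs 2, rem=3, I/O yield, promote→Q0. Q0=[P4] Q1=[P1,P2,P3] Q2=[]
t=12-14: P4@Q0 runs 2, rem=1, I/O yield, promote→Q0. Q0=[P4] Q1=[P1,P2,P3] Q2=[]
t=14-15: P4@Q0 runs 1, rem=0, completes. Q0=[] Q1=[P1,P2,P3] Q2=[]
t=15-18: P1@Q1 runs 3, rem=2, I/O yield, promote→Q0. Q0=[P1] Q1=[P2,P3] Q2=[]
t=18-20: P1@Q0 runs 2, rem=0, completes. Q0=[] Q1=[P2,P3] Q2=[]
t=20-25: P2@Q1 runs 5, rem=6, quantum used, demote→Q2. Q0=[] Q1=[P3] Q2=[P2]
t=25-30: P3@Q1 runs 5, rem=6, quantum used, demote→Q2. Q0=[] Q1=[] Q2=[P2,P3]
t=30-36: P2@Q2 runs 6, rem=0, completes. Q0=[] Q1=[] Q2=[P3]
t=36-42: P3@Q2 runs 6, rem=0, completes. Q0=[] Q1=[] Q2=[]

Answer: 0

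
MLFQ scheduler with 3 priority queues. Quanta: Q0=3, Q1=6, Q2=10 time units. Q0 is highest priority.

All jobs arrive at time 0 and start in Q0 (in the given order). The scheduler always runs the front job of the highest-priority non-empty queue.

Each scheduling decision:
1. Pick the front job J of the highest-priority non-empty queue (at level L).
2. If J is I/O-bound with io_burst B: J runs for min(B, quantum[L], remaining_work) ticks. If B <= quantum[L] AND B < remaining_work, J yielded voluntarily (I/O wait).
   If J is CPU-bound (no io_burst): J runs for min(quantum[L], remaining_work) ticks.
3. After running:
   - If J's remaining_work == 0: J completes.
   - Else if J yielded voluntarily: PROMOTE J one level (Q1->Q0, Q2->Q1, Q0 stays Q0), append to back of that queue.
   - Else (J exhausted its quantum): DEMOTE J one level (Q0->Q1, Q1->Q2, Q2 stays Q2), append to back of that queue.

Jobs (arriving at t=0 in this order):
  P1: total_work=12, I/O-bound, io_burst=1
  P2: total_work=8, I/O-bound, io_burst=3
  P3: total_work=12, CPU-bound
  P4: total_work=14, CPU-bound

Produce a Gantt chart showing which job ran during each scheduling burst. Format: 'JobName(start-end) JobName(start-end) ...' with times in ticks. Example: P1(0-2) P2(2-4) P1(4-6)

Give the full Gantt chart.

t=0-1: P1@Q0 runs 1, rem=11, I/O yield, promote→Q0. Q0=[P2,P3,P4,P1] Q1=[] Q2=[]
t=1-4: P2@Q0 runs 3, rem=5, I/O yield, promote→Q0. Q0=[P3,P4,P1,P2] Q1=[] Q2=[]
t=4-7: P3@Q0 runs 3, rem=9, quantum used, demote→Q1. Q0=[P4,P1,P2] Q1=[P3] Q2=[]
t=7-10: P4@Q0 runs 3, rem=11, quantum used, demote→Q1. Q0=[P1,P2] Q1=[P3,P4] Q2=[]
t=10-11: P1@Q0 runs 1, rem=10, I/O yield, promote→Q0. Q0=[P2,P1] Q1=[P3,P4] Q2=[]
t=11-14: P2@Q0 runs 3, rem=2, I/O yield, promote→Q0. Q0=[P1,P2] Q1=[P3,P4] Q2=[]
t=14-15: P1@Q0 runs 1, rem=9, I/O yield, promote→Q0. Q0=[P2,P1] Q1=[P3,P4] Q2=[]
t=15-17: P2@Q0 runs 2, rem=0, completes. Q0=[P1] Q1=[P3,P4] Q2=[]
t=17-18: P1@Q0 runs 1, rem=8, I/O yield, promote→Q0. Q0=[P1] Q1=[P3,P4] Q2=[]
t=18-19: P1@Q0 runs 1, rem=7, I/O yield, promote→Q0. Q0=[P1] Q1=[P3,P4] Q2=[]
t=19-20: P1@Q0 runs 1, rem=6, I/O yield, promote→Q0. Q0=[P1] Q1=[P3,P4] Q2=[]
t=20-21: P1@Q0 runs 1, rem=5, I/O yield, promote→Q0. Q0=[P1] Q1=[P3,P4] Q2=[]
t=21-22: P1@Q0 runs 1, rem=4, I/O yield, promote→Q0. Q0=[P1] Q1=[P3,P4] Q2=[]
t=22-23: P1@Q0 runs 1, rem=3, I/O yield, promote→Q0. Q0=[P1] Q1=[P3,P4] Q2=[]
t=23-24: P1@Q0 runs 1, rem=2, I/O yield, promote→Q0. Q0=[P1] Q1=[P3,P4] Q2=[]
t=24-25: P1@Q0 runs 1, rem=1, I/O yield, promote→Q0. Q0=[P1] Q1=[P3,P4] Q2=[]
t=25-26: P1@Q0 runs 1, rem=0, completes. Q0=[] Q1=[P3,P4] Q2=[]
t=26-32: P3@Q1 runs 6, rem=3, quantum used, demote→Q2. Q0=[] Q1=[P4] Q2=[P3]
t=32-38: P4@Q1 runs 6, rem=5, quantum used, demote→Q2. Q0=[] Q1=[] Q2=[P3,P4]
t=38-41: P3@Q2 runs 3, rem=0, completes. Q0=[] Q1=[] Q2=[P4]
t=41-46: P4@Q2 runs 5, rem=0, completes. Q0=[] Q1=[] Q2=[]

Answer: P1(0-1) P2(1-4) P3(4-7) P4(7-10) P1(10-11) P2(11-14) P1(14-15) P2(15-17) P1(17-18) P1(18-19) P1(19-20) P1(20-21) P1(21-22) P1(22-23) P1(23-24) P1(24-25) P1(25-26) P3(26-32) P4(32-38) P3(38-41) P4(41-46)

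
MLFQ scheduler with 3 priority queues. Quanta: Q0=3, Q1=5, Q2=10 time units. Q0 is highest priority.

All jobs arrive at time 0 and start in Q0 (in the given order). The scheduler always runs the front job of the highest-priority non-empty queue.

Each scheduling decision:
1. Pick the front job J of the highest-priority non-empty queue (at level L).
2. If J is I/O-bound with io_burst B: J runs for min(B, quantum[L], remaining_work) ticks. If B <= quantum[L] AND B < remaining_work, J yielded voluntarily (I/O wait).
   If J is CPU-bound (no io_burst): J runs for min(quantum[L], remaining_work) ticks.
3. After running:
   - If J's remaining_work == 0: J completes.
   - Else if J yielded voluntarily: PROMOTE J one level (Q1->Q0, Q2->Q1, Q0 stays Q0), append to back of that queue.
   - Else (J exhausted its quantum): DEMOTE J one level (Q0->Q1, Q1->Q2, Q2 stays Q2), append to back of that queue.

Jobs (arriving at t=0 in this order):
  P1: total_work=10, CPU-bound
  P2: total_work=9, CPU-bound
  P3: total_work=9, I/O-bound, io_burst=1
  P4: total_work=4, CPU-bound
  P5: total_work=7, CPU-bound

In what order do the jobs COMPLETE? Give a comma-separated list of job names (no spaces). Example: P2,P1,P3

Answer: P3,P4,P5,P1,P2

Derivation:
t=0-3: P1@Q0 runs 3, rem=7, quantum used, demote→Q1. Q0=[P2,P3,P4,P5] Q1=[P1] Q2=[]
t=3-6: P2@Q0 runs 3, rem=6, quantum used, demote→Q1. Q0=[P3,P4,P5] Q1=[P1,P2] Q2=[]
t=6-7: P3@Q0 runs 1, rem=8, I/O yield, promote→Q0. Q0=[P4,P5,P3] Q1=[P1,P2] Q2=[]
t=7-10: P4@Q0 runs 3, rem=1, quantum used, demote→Q1. Q0=[P5,P3] Q1=[P1,P2,P4] Q2=[]
t=10-13: P5@Q0 runs 3, rem=4, quantum used, demote→Q1. Q0=[P3] Q1=[P1,P2,P4,P5] Q2=[]
t=13-14: P3@Q0 runs 1, rem=7, I/O yield, promote→Q0. Q0=[P3] Q1=[P1,P2,P4,P5] Q2=[]
t=14-15: P3@Q0 runs 1, rem=6, I/O yield, promote→Q0. Q0=[P3] Q1=[P1,P2,P4,P5] Q2=[]
t=15-16: P3@Q0 runs 1, rem=5, I/O yield, promote→Q0. Q0=[P3] Q1=[P1,P2,P4,P5] Q2=[]
t=16-17: P3@Q0 runs 1, rem=4, I/O yield, promote→Q0. Q0=[P3] Q1=[P1,P2,P4,P5] Q2=[]
t=17-18: P3@Q0 runs 1, rem=3, I/O yield, promote→Q0. Q0=[P3] Q1=[P1,P2,P4,P5] Q2=[]
t=18-19: P3@Q0 runs 1, rem=2, I/O yield, promote→Q0. Q0=[P3] Q1=[P1,P2,P4,P5] Q2=[]
t=19-20: P3@Q0 runs 1, rem=1, I/O yield, promote→Q0. Q0=[P3] Q1=[P1,P2,P4,P5] Q2=[]
t=20-21: P3@Q0 runs 1, rem=0, completes. Q0=[] Q1=[P1,P2,P4,P5] Q2=[]
t=21-26: P1@Q1 runs 5, rem=2, quantum used, demote→Q2. Q0=[] Q1=[P2,P4,P5] Q2=[P1]
t=26-31: P2@Q1 runs 5, rem=1, quantum used, demote→Q2. Q0=[] Q1=[P4,P5] Q2=[P1,P2]
t=31-32: P4@Q1 runs 1, rem=0, completes. Q0=[] Q1=[P5] Q2=[P1,P2]
t=32-36: P5@Q1 runs 4, rem=0, completes. Q0=[] Q1=[] Q2=[P1,P2]
t=36-38: P1@Q2 runs 2, rem=0, completes. Q0=[] Q1=[] Q2=[P2]
t=38-39: P2@Q2 runs 1, rem=0, completes. Q0=[] Q1=[] Q2=[]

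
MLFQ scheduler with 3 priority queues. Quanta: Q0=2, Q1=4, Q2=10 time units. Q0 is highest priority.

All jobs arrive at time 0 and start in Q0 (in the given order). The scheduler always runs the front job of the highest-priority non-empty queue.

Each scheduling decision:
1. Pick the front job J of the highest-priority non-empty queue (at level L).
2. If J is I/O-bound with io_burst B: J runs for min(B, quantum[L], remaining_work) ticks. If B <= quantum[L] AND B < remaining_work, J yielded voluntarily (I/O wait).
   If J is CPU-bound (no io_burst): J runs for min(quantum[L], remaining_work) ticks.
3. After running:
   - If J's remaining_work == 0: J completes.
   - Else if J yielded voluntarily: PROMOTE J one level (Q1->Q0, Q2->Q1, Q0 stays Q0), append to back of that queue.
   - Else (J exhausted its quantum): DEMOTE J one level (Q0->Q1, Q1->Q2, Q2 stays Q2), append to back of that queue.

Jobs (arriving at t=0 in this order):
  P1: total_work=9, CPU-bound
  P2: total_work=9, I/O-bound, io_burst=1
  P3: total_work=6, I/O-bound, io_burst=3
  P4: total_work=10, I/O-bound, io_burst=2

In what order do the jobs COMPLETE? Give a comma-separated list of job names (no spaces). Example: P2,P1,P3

Answer: P4,P2,P3,P1

Derivation:
t=0-2: P1@Q0 runs 2, rem=7, quantum used, demote→Q1. Q0=[P2,P3,P4] Q1=[P1] Q2=[]
t=2-3: P2@Q0 runs 1, rem=8, I/O yield, promote→Q0. Q0=[P3,P4,P2] Q1=[P1] Q2=[]
t=3-5: P3@Q0 runs 2, rem=4, quantum used, demote→Q1. Q0=[P4,P2] Q1=[P1,P3] Q2=[]
t=5-7: P4@Q0 runs 2, rem=8, I/O yield, promote→Q0. Q0=[P2,P4] Q1=[P1,P3] Q2=[]
t=7-8: P2@Q0 runs 1, rem=7, I/O yield, promote→Q0. Q0=[P4,P2] Q1=[P1,P3] Q2=[]
t=8-10: P4@Q0 runs 2, rem=6, I/O yield, promote→Q0. Q0=[P2,P4] Q1=[P1,P3] Q2=[]
t=10-11: P2@Q0 runs 1, rem=6, I/O yield, promote→Q0. Q0=[P4,P2] Q1=[P1,P3] Q2=[]
t=11-13: P4@Q0 runs 2, rem=4, I/O yield, promote→Q0. Q0=[P2,P4] Q1=[P1,P3] Q2=[]
t=13-14: P2@Q0 runs 1, rem=5, I/O yield, promote→Q0. Q0=[P4,P2] Q1=[P1,P3] Q2=[]
t=14-16: P4@Q0 runs 2, rem=2, I/O yield, promote→Q0. Q0=[P2,P4] Q1=[P1,P3] Q2=[]
t=16-17: P2@Q0 runs 1, rem=4, I/O yield, promote→Q0. Q0=[P4,P2] Q1=[P1,P3] Q2=[]
t=17-19: P4@Q0 runs 2, rem=0, completes. Q0=[P2] Q1=[P1,P3] Q2=[]
t=19-20: P2@Q0 runs 1, rem=3, I/O yield, promote→Q0. Q0=[P2] Q1=[P1,P3] Q2=[]
t=20-21: P2@Q0 runs 1, rem=2, I/O yield, promote→Q0. Q0=[P2] Q1=[P1,P3] Q2=[]
t=21-22: P2@Q0 runs 1, rem=1, I/O yield, promote→Q0. Q0=[P2] Q1=[P1,P3] Q2=[]
t=22-23: P2@Q0 runs 1, rem=0, completes. Q0=[] Q1=[P1,P3] Q2=[]
t=23-27: P1@Q1 runs 4, rem=3, quantum used, demote→Q2. Q0=[] Q1=[P3] Q2=[P1]
t=27-30: P3@Q1 runs 3, rem=1, I/O yield, promote→Q0. Q0=[P3] Q1=[] Q2=[P1]
t=30-31: P3@Q0 runs 1, rem=0, completes. Q0=[] Q1=[] Q2=[P1]
t=31-34: P1@Q2 runs 3, rem=0, completes. Q0=[] Q1=[] Q2=[]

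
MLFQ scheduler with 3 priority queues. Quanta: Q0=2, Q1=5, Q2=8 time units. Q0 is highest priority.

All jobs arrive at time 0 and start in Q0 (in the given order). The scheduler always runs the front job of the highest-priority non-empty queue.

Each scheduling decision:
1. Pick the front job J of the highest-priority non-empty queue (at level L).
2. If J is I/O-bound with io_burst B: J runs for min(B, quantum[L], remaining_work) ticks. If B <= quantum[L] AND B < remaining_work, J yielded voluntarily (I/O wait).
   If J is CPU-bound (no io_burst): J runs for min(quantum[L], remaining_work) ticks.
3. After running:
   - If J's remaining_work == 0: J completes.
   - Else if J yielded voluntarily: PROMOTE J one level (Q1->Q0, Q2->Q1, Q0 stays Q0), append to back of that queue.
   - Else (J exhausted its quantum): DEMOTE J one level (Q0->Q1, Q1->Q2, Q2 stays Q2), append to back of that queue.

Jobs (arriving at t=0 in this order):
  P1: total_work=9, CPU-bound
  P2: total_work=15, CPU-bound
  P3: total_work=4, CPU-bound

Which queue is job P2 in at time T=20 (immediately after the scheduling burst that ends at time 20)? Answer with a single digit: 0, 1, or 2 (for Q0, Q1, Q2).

Answer: 2

Derivation:
t=0-2: P1@Q0 runs 2, rem=7, quantum used, demote→Q1. Q0=[P2,P3] Q1=[P1] Q2=[]
t=2-4: P2@Q0 runs 2, rem=13, quantum used, demote→Q1. Q0=[P3] Q1=[P1,P2] Q2=[]
t=4-6: P3@Q0 runs 2, rem=2, quantum used, demote→Q1. Q0=[] Q1=[P1,P2,P3] Q2=[]
t=6-11: P1@Q1 runs 5, rem=2, quantum used, demote→Q2. Q0=[] Q1=[P2,P3] Q2=[P1]
t=11-16: P2@Q1 runs 5, rem=8, quantum used, demote→Q2. Q0=[] Q1=[P3] Q2=[P1,P2]
t=16-18: P3@Q1 runs 2, rem=0, completes. Q0=[] Q1=[] Q2=[P1,P2]
t=18-20: P1@Q2 runs 2, rem=0, completes. Q0=[] Q1=[] Q2=[P2]
t=20-28: P2@Q2 runs 8, rem=0, completes. Q0=[] Q1=[] Q2=[]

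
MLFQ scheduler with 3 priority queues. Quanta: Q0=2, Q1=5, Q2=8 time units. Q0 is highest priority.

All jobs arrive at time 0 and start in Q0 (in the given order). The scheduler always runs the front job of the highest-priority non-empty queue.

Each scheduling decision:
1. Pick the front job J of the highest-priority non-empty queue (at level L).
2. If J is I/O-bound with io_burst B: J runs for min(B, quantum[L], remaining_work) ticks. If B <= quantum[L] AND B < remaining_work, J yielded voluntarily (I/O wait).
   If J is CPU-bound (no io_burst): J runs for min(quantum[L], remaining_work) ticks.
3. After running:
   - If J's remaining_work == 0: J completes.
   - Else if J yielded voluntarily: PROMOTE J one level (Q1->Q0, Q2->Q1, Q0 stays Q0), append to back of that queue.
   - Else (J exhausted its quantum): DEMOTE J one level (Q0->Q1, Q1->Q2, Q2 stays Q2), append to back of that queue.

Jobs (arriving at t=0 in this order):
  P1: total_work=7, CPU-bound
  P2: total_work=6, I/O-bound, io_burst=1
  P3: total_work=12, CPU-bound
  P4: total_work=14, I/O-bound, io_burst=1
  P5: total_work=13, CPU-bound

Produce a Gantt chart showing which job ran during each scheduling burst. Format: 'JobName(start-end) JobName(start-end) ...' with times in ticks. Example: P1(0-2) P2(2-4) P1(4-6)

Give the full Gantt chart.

t=0-2: P1@Q0 runs 2, rem=5, quantum used, demote→Q1. Q0=[P2,P3,P4,P5] Q1=[P1] Q2=[]
t=2-3: P2@Q0 runs 1, rem=5, I/O yield, promote→Q0. Q0=[P3,P4,P5,P2] Q1=[P1] Q2=[]
t=3-5: P3@Q0 runs 2, rem=10, quantum used, demote→Q1. Q0=[P4,P5,P2] Q1=[P1,P3] Q2=[]
t=5-6: P4@Q0 runs 1, rem=13, I/O yield, promote→Q0. Q0=[P5,P2,P4] Q1=[P1,P3] Q2=[]
t=6-8: P5@Q0 runs 2, rem=11, quantum used, demote→Q1. Q0=[P2,P4] Q1=[P1,P3,P5] Q2=[]
t=8-9: P2@Q0 runs 1, rem=4, I/O yield, promote→Q0. Q0=[P4,P2] Q1=[P1,P3,P5] Q2=[]
t=9-10: P4@Q0 runs 1, rem=12, I/O yield, promote→Q0. Q0=[P2,P4] Q1=[P1,P3,P5] Q2=[]
t=10-11: P2@Q0 runs 1, rem=3, I/O yield, promote→Q0. Q0=[P4,P2] Q1=[P1,P3,P5] Q2=[]
t=11-12: P4@Q0 runs 1, rem=11, I/O yield, promote→Q0. Q0=[P2,P4] Q1=[P1,P3,P5] Q2=[]
t=12-13: P2@Q0 runs 1, rem=2, I/O yield, promote→Q0. Q0=[P4,P2] Q1=[P1,P3,P5] Q2=[]
t=13-14: P4@Q0 runs 1, rem=10, I/O yield, promote→Q0. Q0=[P2,P4] Q1=[P1,P3,P5] Q2=[]
t=14-15: P2@Q0 runs 1, rem=1, I/O yield, promote→Q0. Q0=[P4,P2] Q1=[P1,P3,P5] Q2=[]
t=15-16: P4@Q0 runs 1, rem=9, I/O yield, promote→Q0. Q0=[P2,P4] Q1=[P1,P3,P5] Q2=[]
t=16-17: P2@Q0 runs 1, rem=0, completes. Q0=[P4] Q1=[P1,P3,P5] Q2=[]
t=17-18: P4@Q0 runs 1, rem=8, I/O yield, promote→Q0. Q0=[P4] Q1=[P1,P3,P5] Q2=[]
t=18-19: P4@Q0 runs 1, rem=7, I/O yield, promote→Q0. Q0=[P4] Q1=[P1,P3,P5] Q2=[]
t=19-20: P4@Q0 runs 1, rem=6, I/O yield, promote→Q0. Q0=[P4] Q1=[P1,P3,P5] Q2=[]
t=20-21: P4@Q0 runs 1, rem=5, I/O yield, promote→Q0. Q0=[P4] Q1=[P1,P3,P5] Q2=[]
t=21-22: P4@Q0 runs 1, rem=4, I/O yield, promote→Q0. Q0=[P4] Q1=[P1,P3,P5] Q2=[]
t=22-23: P4@Q0 runs 1, rem=3, I/O yield, promote→Q0. Q0=[P4] Q1=[P1,P3,P5] Q2=[]
t=23-24: P4@Q0 runs 1, rem=2, I/O yield, promote→Q0. Q0=[P4] Q1=[P1,P3,P5] Q2=[]
t=24-25: P4@Q0 runs 1, rem=1, I/O yield, promote→Q0. Q0=[P4] Q1=[P1,P3,P5] Q2=[]
t=25-26: P4@Q0 runs 1, rem=0, completes. Q0=[] Q1=[P1,P3,P5] Q2=[]
t=26-31: P1@Q1 runs 5, rem=0, completes. Q0=[] Q1=[P3,P5] Q2=[]
t=31-36: P3@Q1 runs 5, rem=5, quantum used, demote→Q2. Q0=[] Q1=[P5] Q2=[P3]
t=36-41: P5@Q1 runs 5, rem=6, quantum used, demote→Q2. Q0=[] Q1=[] Q2=[P3,P5]
t=41-46: P3@Q2 runs 5, rem=0, completes. Q0=[] Q1=[] Q2=[P5]
t=46-52: P5@Q2 runs 6, rem=0, completes. Q0=[] Q1=[] Q2=[]

Answer: P1(0-2) P2(2-3) P3(3-5) P4(5-6) P5(6-8) P2(8-9) P4(9-10) P2(10-11) P4(11-12) P2(12-13) P4(13-14) P2(14-15) P4(15-16) P2(16-17) P4(17-18) P4(18-19) P4(19-20) P4(20-21) P4(21-22) P4(22-23) P4(23-24) P4(24-25) P4(25-26) P1(26-31) P3(31-36) P5(36-41) P3(41-46) P5(46-52)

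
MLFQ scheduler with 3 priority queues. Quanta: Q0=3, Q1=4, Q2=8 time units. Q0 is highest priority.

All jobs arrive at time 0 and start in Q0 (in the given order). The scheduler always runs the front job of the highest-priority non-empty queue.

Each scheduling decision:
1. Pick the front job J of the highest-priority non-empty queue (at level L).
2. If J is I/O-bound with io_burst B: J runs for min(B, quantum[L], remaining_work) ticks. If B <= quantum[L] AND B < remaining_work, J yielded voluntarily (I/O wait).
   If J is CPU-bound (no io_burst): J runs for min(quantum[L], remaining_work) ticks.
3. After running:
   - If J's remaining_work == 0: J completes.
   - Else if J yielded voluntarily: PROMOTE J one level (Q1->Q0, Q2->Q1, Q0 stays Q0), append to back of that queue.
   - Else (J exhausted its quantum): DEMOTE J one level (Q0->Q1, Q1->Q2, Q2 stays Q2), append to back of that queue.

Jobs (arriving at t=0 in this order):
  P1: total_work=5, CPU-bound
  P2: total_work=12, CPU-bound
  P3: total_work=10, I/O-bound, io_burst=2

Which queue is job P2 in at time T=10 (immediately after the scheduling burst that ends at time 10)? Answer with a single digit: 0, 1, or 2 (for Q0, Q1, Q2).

Answer: 1

Derivation:
t=0-3: P1@Q0 runs 3, rem=2, quantum used, demote→Q1. Q0=[P2,P3] Q1=[P1] Q2=[]
t=3-6: P2@Q0 runs 3, rem=9, quantum used, demote→Q1. Q0=[P3] Q1=[P1,P2] Q2=[]
t=6-8: P3@Q0 runs 2, rem=8, I/O yield, promote→Q0. Q0=[P3] Q1=[P1,P2] Q2=[]
t=8-10: P3@Q0 runs 2, rem=6, I/O yield, promote→Q0. Q0=[P3] Q1=[P1,P2] Q2=[]
t=10-12: P3@Q0 runs 2, rem=4, I/O yield, promote→Q0. Q0=[P3] Q1=[P1,P2] Q2=[]
t=12-14: P3@Q0 runs 2, rem=2, I/O yield, promote→Q0. Q0=[P3] Q1=[P1,P2] Q2=[]
t=14-16: P3@Q0 runs 2, rem=0, completes. Q0=[] Q1=[P1,P2] Q2=[]
t=16-18: P1@Q1 runs 2, rem=0, completes. Q0=[] Q1=[P2] Q2=[]
t=18-22: P2@Q1 runs 4, rem=5, quantum used, demote→Q2. Q0=[] Q1=[] Q2=[P2]
t=22-27: P2@Q2 runs 5, rem=0, completes. Q0=[] Q1=[] Q2=[]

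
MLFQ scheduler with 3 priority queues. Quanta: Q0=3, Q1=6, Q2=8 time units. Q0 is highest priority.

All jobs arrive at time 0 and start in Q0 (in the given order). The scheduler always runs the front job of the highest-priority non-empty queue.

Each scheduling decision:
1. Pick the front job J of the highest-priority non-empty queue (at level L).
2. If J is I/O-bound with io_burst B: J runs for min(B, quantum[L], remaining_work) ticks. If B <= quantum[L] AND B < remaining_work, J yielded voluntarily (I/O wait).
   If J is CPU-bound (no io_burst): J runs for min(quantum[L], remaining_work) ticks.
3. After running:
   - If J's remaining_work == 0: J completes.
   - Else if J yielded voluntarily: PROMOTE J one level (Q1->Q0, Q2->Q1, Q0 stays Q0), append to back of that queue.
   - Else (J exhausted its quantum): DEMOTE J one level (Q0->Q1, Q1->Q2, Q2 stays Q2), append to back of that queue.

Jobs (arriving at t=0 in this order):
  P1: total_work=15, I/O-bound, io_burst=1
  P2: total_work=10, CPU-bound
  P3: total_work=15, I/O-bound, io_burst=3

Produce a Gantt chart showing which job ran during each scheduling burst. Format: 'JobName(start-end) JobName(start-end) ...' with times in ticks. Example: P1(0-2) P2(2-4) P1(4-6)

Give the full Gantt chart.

t=0-1: P1@Q0 runs 1, rem=14, I/O yield, promote→Q0. Q0=[P2,P3,P1] Q1=[] Q2=[]
t=1-4: P2@Q0 runs 3, rem=7, quantum used, demote→Q1. Q0=[P3,P1] Q1=[P2] Q2=[]
t=4-7: P3@Q0 runs 3, rem=12, I/O yield, promote→Q0. Q0=[P1,P3] Q1=[P2] Q2=[]
t=7-8: P1@Q0 runs 1, rem=13, I/O yield, promote→Q0. Q0=[P3,P1] Q1=[P2] Q2=[]
t=8-11: P3@Q0 runs 3, rem=9, I/O yield, promote→Q0. Q0=[P1,P3] Q1=[P2] Q2=[]
t=11-12: P1@Q0 runs 1, rem=12, I/O yield, promote→Q0. Q0=[P3,P1] Q1=[P2] Q2=[]
t=12-15: P3@Q0 runs 3, rem=6, I/O yield, promote→Q0. Q0=[P1,P3] Q1=[P2] Q2=[]
t=15-16: P1@Q0 runs 1, rem=11, I/O yield, promote→Q0. Q0=[P3,P1] Q1=[P2] Q2=[]
t=16-19: P3@Q0 runs 3, rem=3, I/O yield, promote→Q0. Q0=[P1,P3] Q1=[P2] Q2=[]
t=19-20: P1@Q0 runs 1, rem=10, I/O yield, promote→Q0. Q0=[P3,P1] Q1=[P2] Q2=[]
t=20-23: P3@Q0 runs 3, rem=0, completes. Q0=[P1] Q1=[P2] Q2=[]
t=23-24: P1@Q0 runs 1, rem=9, I/O yield, promote→Q0. Q0=[P1] Q1=[P2] Q2=[]
t=24-25: P1@Q0 runs 1, rem=8, I/O yield, promote→Q0. Q0=[P1] Q1=[P2] Q2=[]
t=25-26: P1@Q0 runs 1, rem=7, I/O yield, promote→Q0. Q0=[P1] Q1=[P2] Q2=[]
t=26-27: P1@Q0 runs 1, rem=6, I/O yield, promote→Q0. Q0=[P1] Q1=[P2] Q2=[]
t=27-28: P1@Q0 runs 1, rem=5, I/O yield, promote→Q0. Q0=[P1] Q1=[P2] Q2=[]
t=28-29: P1@Q0 runs 1, rem=4, I/O yield, promote→Q0. Q0=[P1] Q1=[P2] Q2=[]
t=29-30: P1@Q0 runs 1, rem=3, I/O yield, promote→Q0. Q0=[P1] Q1=[P2] Q2=[]
t=30-31: P1@Q0 runs 1, rem=2, I/O yield, promote→Q0. Q0=[P1] Q1=[P2] Q2=[]
t=31-32: P1@Q0 runs 1, rem=1, I/O yield, promote→Q0. Q0=[P1] Q1=[P2] Q2=[]
t=32-33: P1@Q0 runs 1, rem=0, completes. Q0=[] Q1=[P2] Q2=[]
t=33-39: P2@Q1 runs 6, rem=1, quantum used, demote→Q2. Q0=[] Q1=[] Q2=[P2]
t=39-40: P2@Q2 runs 1, rem=0, completes. Q0=[] Q1=[] Q2=[]

Answer: P1(0-1) P2(1-4) P3(4-7) P1(7-8) P3(8-11) P1(11-12) P3(12-15) P1(15-16) P3(16-19) P1(19-20) P3(20-23) P1(23-24) P1(24-25) P1(25-26) P1(26-27) P1(27-28) P1(28-29) P1(29-30) P1(30-31) P1(31-32) P1(32-33) P2(33-39) P2(39-40)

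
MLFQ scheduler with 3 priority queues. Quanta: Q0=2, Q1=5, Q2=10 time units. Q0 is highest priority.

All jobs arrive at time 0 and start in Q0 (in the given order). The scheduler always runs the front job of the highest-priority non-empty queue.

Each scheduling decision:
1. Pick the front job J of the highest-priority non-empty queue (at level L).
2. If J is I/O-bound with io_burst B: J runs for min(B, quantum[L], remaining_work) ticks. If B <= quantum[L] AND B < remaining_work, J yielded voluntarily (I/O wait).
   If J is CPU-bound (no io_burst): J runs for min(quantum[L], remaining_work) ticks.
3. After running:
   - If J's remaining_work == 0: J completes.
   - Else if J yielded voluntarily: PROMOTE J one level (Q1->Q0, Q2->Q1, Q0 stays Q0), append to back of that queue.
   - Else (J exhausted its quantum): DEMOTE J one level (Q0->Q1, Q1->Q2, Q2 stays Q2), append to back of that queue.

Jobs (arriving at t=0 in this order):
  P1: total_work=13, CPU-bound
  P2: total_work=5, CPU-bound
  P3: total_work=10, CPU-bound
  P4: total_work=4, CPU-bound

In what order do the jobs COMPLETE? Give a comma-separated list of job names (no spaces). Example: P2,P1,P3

Answer: P2,P4,P1,P3

Derivation:
t=0-2: P1@Q0 runs 2, rem=11, quantum used, demote→Q1. Q0=[P2,P3,P4] Q1=[P1] Q2=[]
t=2-4: P2@Q0 runs 2, rem=3, quantum used, demote→Q1. Q0=[P3,P4] Q1=[P1,P2] Q2=[]
t=4-6: P3@Q0 runs 2, rem=8, quantum used, demote→Q1. Q0=[P4] Q1=[P1,P2,P3] Q2=[]
t=6-8: P4@Q0 runs 2, rem=2, quantum used, demote→Q1. Q0=[] Q1=[P1,P2,P3,P4] Q2=[]
t=8-13: P1@Q1 runs 5, rem=6, quantum used, demote→Q2. Q0=[] Q1=[P2,P3,P4] Q2=[P1]
t=13-16: P2@Q1 runs 3, rem=0, completes. Q0=[] Q1=[P3,P4] Q2=[P1]
t=16-21: P3@Q1 runs 5, rem=3, quantum used, demote→Q2. Q0=[] Q1=[P4] Q2=[P1,P3]
t=21-23: P4@Q1 runs 2, rem=0, completes. Q0=[] Q1=[] Q2=[P1,P3]
t=23-29: P1@Q2 runs 6, rem=0, completes. Q0=[] Q1=[] Q2=[P3]
t=29-32: P3@Q2 runs 3, rem=0, completes. Q0=[] Q1=[] Q2=[]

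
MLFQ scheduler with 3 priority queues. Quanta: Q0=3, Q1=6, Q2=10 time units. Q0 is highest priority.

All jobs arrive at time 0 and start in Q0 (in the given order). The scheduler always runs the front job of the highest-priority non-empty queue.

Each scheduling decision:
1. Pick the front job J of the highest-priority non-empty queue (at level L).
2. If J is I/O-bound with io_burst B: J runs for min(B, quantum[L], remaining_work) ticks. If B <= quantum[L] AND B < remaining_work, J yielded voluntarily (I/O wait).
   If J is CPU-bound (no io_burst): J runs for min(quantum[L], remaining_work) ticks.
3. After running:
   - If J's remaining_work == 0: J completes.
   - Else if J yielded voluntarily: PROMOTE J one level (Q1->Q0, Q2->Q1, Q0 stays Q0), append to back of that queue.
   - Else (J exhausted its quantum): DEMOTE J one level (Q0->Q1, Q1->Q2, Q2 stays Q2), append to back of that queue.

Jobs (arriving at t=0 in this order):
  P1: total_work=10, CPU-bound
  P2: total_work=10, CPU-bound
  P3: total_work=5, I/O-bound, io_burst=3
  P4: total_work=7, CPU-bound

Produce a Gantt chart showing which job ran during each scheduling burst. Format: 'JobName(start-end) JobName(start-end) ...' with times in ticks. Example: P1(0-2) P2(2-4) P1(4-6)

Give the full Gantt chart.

t=0-3: P1@Q0 runs 3, rem=7, quantum used, demote→Q1. Q0=[P2,P3,P4] Q1=[P1] Q2=[]
t=3-6: P2@Q0 runs 3, rem=7, quantum used, demote→Q1. Q0=[P3,P4] Q1=[P1,P2] Q2=[]
t=6-9: P3@Q0 runs 3, rem=2, I/O yield, promote→Q0. Q0=[P4,P3] Q1=[P1,P2] Q2=[]
t=9-12: P4@Q0 runs 3, rem=4, quantum used, demote→Q1. Q0=[P3] Q1=[P1,P2,P4] Q2=[]
t=12-14: P3@Q0 runs 2, rem=0, completes. Q0=[] Q1=[P1,P2,P4] Q2=[]
t=14-20: P1@Q1 runs 6, rem=1, quantum used, demote→Q2. Q0=[] Q1=[P2,P4] Q2=[P1]
t=20-26: P2@Q1 runs 6, rem=1, quantum used, demote→Q2. Q0=[] Q1=[P4] Q2=[P1,P2]
t=26-30: P4@Q1 runs 4, rem=0, completes. Q0=[] Q1=[] Q2=[P1,P2]
t=30-31: P1@Q2 runs 1, rem=0, completes. Q0=[] Q1=[] Q2=[P2]
t=31-32: P2@Q2 runs 1, rem=0, completes. Q0=[] Q1=[] Q2=[]

Answer: P1(0-3) P2(3-6) P3(6-9) P4(9-12) P3(12-14) P1(14-20) P2(20-26) P4(26-30) P1(30-31) P2(31-32)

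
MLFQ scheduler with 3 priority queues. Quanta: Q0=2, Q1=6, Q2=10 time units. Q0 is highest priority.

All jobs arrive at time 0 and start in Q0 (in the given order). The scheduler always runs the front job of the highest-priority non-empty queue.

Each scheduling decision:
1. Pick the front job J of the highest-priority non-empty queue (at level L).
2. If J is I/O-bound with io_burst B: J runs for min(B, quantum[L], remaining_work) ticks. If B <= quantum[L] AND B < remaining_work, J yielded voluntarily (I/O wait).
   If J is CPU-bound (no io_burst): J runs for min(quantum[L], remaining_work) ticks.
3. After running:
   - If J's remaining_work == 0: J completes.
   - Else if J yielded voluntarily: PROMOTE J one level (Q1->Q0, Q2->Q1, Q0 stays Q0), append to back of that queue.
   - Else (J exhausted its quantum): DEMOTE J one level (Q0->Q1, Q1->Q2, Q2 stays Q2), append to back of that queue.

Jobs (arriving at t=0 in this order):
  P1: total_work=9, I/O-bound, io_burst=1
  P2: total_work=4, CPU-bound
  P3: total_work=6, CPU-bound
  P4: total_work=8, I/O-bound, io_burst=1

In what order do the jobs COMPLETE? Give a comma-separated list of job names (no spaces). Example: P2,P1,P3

Answer: P4,P1,P2,P3

Derivation:
t=0-1: P1@Q0 runs 1, rem=8, I/O yield, promote→Q0. Q0=[P2,P3,P4,P1] Q1=[] Q2=[]
t=1-3: P2@Q0 runs 2, rem=2, quantum used, demote→Q1. Q0=[P3,P4,P1] Q1=[P2] Q2=[]
t=3-5: P3@Q0 runs 2, rem=4, quantum used, demote→Q1. Q0=[P4,P1] Q1=[P2,P3] Q2=[]
t=5-6: P4@Q0 runs 1, rem=7, I/O yield, promote→Q0. Q0=[P1,P4] Q1=[P2,P3] Q2=[]
t=6-7: P1@Q0 runs 1, rem=7, I/O yield, promote→Q0. Q0=[P4,P1] Q1=[P2,P3] Q2=[]
t=7-8: P4@Q0 runs 1, rem=6, I/O yield, promote→Q0. Q0=[P1,P4] Q1=[P2,P3] Q2=[]
t=8-9: P1@Q0 runs 1, rem=6, I/O yield, promote→Q0. Q0=[P4,P1] Q1=[P2,P3] Q2=[]
t=9-10: P4@Q0 runs 1, rem=5, I/O yield, promote→Q0. Q0=[P1,P4] Q1=[P2,P3] Q2=[]
t=10-11: P1@Q0 runs 1, rem=5, I/O yield, promote→Q0. Q0=[P4,P1] Q1=[P2,P3] Q2=[]
t=11-12: P4@Q0 runs 1, rem=4, I/O yield, promote→Q0. Q0=[P1,P4] Q1=[P2,P3] Q2=[]
t=12-13: P1@Q0 runs 1, rem=4, I/O yield, promote→Q0. Q0=[P4,P1] Q1=[P2,P3] Q2=[]
t=13-14: P4@Q0 runs 1, rem=3, I/O yield, promote→Q0. Q0=[P1,P4] Q1=[P2,P3] Q2=[]
t=14-15: P1@Q0 runs 1, rem=3, I/O yield, promote→Q0. Q0=[P4,P1] Q1=[P2,P3] Q2=[]
t=15-16: P4@Q0 runs 1, rem=2, I/O yield, promote→Q0. Q0=[P1,P4] Q1=[P2,P3] Q2=[]
t=16-17: P1@Q0 runs 1, rem=2, I/O yield, promote→Q0. Q0=[P4,P1] Q1=[P2,P3] Q2=[]
t=17-18: P4@Q0 runs 1, rem=1, I/O yield, promote→Q0. Q0=[P1,P4] Q1=[P2,P3] Q2=[]
t=18-19: P1@Q0 runs 1, rem=1, I/O yield, promote→Q0. Q0=[P4,P1] Q1=[P2,P3] Q2=[]
t=19-20: P4@Q0 runs 1, rem=0, completes. Q0=[P1] Q1=[P2,P3] Q2=[]
t=20-21: P1@Q0 runs 1, rem=0, completes. Q0=[] Q1=[P2,P3] Q2=[]
t=21-23: P2@Q1 runs 2, rem=0, completes. Q0=[] Q1=[P3] Q2=[]
t=23-27: P3@Q1 runs 4, rem=0, completes. Q0=[] Q1=[] Q2=[]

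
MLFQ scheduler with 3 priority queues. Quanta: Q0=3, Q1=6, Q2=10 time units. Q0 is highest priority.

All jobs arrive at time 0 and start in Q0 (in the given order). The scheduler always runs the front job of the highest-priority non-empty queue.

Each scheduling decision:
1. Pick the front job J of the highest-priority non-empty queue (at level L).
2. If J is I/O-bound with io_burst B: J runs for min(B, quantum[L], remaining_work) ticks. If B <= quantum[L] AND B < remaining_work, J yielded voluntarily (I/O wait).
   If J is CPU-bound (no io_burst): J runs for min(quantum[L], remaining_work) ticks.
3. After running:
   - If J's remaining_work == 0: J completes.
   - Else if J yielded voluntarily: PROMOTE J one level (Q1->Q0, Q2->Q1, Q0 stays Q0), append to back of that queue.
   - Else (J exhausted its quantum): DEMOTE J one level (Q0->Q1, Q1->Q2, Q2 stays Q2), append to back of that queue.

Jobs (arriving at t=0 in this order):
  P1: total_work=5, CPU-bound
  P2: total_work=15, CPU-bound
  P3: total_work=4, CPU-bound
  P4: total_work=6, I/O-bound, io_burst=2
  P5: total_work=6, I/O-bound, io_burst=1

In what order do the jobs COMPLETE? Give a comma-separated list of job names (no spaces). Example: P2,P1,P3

t=0-3: P1@Q0 runs 3, rem=2, quantum used, demote→Q1. Q0=[P2,P3,P4,P5] Q1=[P1] Q2=[]
t=3-6: P2@Q0 runs 3, rem=12, quantum used, demote→Q1. Q0=[P3,P4,P5] Q1=[P1,P2] Q2=[]
t=6-9: P3@Q0 runs 3, rem=1, quantum used, demote→Q1. Q0=[P4,P5] Q1=[P1,P2,P3] Q2=[]
t=9-11: P4@Q0 runs 2, rem=4, I/O yield, promote→Q0. Q0=[P5,P4] Q1=[P1,P2,P3] Q2=[]
t=11-12: P5@Q0 runs 1, rem=5, I/O yield, promote→Q0. Q0=[P4,P5] Q1=[P1,P2,P3] Q2=[]
t=12-14: P4@Q0 runs 2, rem=2, I/O yield, promote→Q0. Q0=[P5,P4] Q1=[P1,P2,P3] Q2=[]
t=14-15: P5@Q0 runs 1, rem=4, I/O yield, promote→Q0. Q0=[P4,P5] Q1=[P1,P2,P3] Q2=[]
t=15-17: P4@Q0 runs 2, rem=0, completes. Q0=[P5] Q1=[P1,P2,P3] Q2=[]
t=17-18: P5@Q0 runs 1, rem=3, I/O yield, promote→Q0. Q0=[P5] Q1=[P1,P2,P3] Q2=[]
t=18-19: P5@Q0 runs 1, rem=2, I/O yield, promote→Q0. Q0=[P5] Q1=[P1,P2,P3] Q2=[]
t=19-20: P5@Q0 runs 1, rem=1, I/O yield, promote→Q0. Q0=[P5] Q1=[P1,P2,P3] Q2=[]
t=20-21: P5@Q0 runs 1, rem=0, completes. Q0=[] Q1=[P1,P2,P3] Q2=[]
t=21-23: P1@Q1 runs 2, rem=0, completes. Q0=[] Q1=[P2,P3] Q2=[]
t=23-29: P2@Q1 runs 6, rem=6, quantum used, demote→Q2. Q0=[] Q1=[P3] Q2=[P2]
t=29-30: P3@Q1 runs 1, rem=0, completes. Q0=[] Q1=[] Q2=[P2]
t=30-36: P2@Q2 runs 6, rem=0, completes. Q0=[] Q1=[] Q2=[]

Answer: P4,P5,P1,P3,P2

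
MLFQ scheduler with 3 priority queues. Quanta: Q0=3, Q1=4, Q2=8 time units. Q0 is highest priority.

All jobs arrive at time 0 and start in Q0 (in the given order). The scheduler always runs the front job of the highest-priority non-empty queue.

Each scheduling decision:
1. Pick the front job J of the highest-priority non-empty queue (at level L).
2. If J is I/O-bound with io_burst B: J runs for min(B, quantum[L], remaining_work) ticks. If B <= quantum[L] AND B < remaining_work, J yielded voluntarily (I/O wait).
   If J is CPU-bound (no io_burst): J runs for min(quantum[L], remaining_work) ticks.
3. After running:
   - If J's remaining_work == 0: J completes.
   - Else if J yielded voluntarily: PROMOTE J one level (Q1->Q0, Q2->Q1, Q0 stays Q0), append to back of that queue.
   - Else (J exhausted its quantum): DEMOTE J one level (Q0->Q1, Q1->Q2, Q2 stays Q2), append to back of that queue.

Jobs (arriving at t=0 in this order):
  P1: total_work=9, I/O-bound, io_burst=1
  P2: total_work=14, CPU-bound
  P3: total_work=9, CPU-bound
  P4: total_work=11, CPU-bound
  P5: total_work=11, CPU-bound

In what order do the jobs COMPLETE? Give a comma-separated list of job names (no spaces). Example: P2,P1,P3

Answer: P1,P2,P3,P4,P5

Derivation:
t=0-1: P1@Q0 runs 1, rem=8, I/O yield, promote→Q0. Q0=[P2,P3,P4,P5,P1] Q1=[] Q2=[]
t=1-4: P2@Q0 runs 3, rem=11, quantum used, demote→Q1. Q0=[P3,P4,P5,P1] Q1=[P2] Q2=[]
t=4-7: P3@Q0 runs 3, rem=6, quantum used, demote→Q1. Q0=[P4,P5,P1] Q1=[P2,P3] Q2=[]
t=7-10: P4@Q0 runs 3, rem=8, quantum used, demote→Q1. Q0=[P5,P1] Q1=[P2,P3,P4] Q2=[]
t=10-13: P5@Q0 runs 3, rem=8, quantum used, demote→Q1. Q0=[P1] Q1=[P2,P3,P4,P5] Q2=[]
t=13-14: P1@Q0 runs 1, rem=7, I/O yield, promote→Q0. Q0=[P1] Q1=[P2,P3,P4,P5] Q2=[]
t=14-15: P1@Q0 runs 1, rem=6, I/O yield, promote→Q0. Q0=[P1] Q1=[P2,P3,P4,P5] Q2=[]
t=15-16: P1@Q0 runs 1, rem=5, I/O yield, promote→Q0. Q0=[P1] Q1=[P2,P3,P4,P5] Q2=[]
t=16-17: P1@Q0 runs 1, rem=4, I/O yield, promote→Q0. Q0=[P1] Q1=[P2,P3,P4,P5] Q2=[]
t=17-18: P1@Q0 runs 1, rem=3, I/O yield, promote→Q0. Q0=[P1] Q1=[P2,P3,P4,P5] Q2=[]
t=18-19: P1@Q0 runs 1, rem=2, I/O yield, promote→Q0. Q0=[P1] Q1=[P2,P3,P4,P5] Q2=[]
t=19-20: P1@Q0 runs 1, rem=1, I/O yield, promote→Q0. Q0=[P1] Q1=[P2,P3,P4,P5] Q2=[]
t=20-21: P1@Q0 runs 1, rem=0, completes. Q0=[] Q1=[P2,P3,P4,P5] Q2=[]
t=21-25: P2@Q1 runs 4, rem=7, quantum used, demote→Q2. Q0=[] Q1=[P3,P4,P5] Q2=[P2]
t=25-29: P3@Q1 runs 4, rem=2, quantum used, demote→Q2. Q0=[] Q1=[P4,P5] Q2=[P2,P3]
t=29-33: P4@Q1 runs 4, rem=4, quantum used, demote→Q2. Q0=[] Q1=[P5] Q2=[P2,P3,P4]
t=33-37: P5@Q1 runs 4, rem=4, quantum used, demote→Q2. Q0=[] Q1=[] Q2=[P2,P3,P4,P5]
t=37-44: P2@Q2 runs 7, rem=0, completes. Q0=[] Q1=[] Q2=[P3,P4,P5]
t=44-46: P3@Q2 runs 2, rem=0, completes. Q0=[] Q1=[] Q2=[P4,P5]
t=46-50: P4@Q2 runs 4, rem=0, completes. Q0=[] Q1=[] Q2=[P5]
t=50-54: P5@Q2 runs 4, rem=0, completes. Q0=[] Q1=[] Q2=[]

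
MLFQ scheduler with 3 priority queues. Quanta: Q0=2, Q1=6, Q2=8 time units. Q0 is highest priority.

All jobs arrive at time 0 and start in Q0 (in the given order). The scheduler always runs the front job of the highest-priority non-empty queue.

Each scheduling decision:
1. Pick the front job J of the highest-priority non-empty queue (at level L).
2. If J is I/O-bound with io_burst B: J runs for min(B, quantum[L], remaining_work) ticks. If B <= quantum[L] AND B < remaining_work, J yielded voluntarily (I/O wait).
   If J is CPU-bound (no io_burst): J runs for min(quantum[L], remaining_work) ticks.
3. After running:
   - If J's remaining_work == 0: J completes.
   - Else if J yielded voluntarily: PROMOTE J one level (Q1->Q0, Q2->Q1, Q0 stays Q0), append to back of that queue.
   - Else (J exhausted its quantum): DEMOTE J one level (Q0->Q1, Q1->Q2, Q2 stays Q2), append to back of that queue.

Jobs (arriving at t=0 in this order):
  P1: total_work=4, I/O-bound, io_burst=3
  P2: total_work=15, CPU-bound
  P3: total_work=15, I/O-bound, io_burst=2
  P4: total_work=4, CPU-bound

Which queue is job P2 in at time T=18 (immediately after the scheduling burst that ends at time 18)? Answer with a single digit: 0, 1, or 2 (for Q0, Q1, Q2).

t=0-2: P1@Q0 runs 2, rem=2, quantum used, demote→Q1. Q0=[P2,P3,P4] Q1=[P1] Q2=[]
t=2-4: P2@Q0 runs 2, rem=13, quantum used, demote→Q1. Q0=[P3,P4] Q1=[P1,P2] Q2=[]
t=4-6: P3@Q0 runs 2, rem=13, I/O yield, promote→Q0. Q0=[P4,P3] Q1=[P1,P2] Q2=[]
t=6-8: P4@Q0 runs 2, rem=2, quantum used, demote→Q1. Q0=[P3] Q1=[P1,P2,P4] Q2=[]
t=8-10: P3@Q0 runs 2, rem=11, I/O yield, promote→Q0. Q0=[P3] Q1=[P1,P2,P4] Q2=[]
t=10-12: P3@Q0 runs 2, rem=9, I/O yield, promote→Q0. Q0=[P3] Q1=[P1,P2,P4] Q2=[]
t=12-14: P3@Q0 runs 2, rem=7, I/O yield, promote→Q0. Q0=[P3] Q1=[P1,P2,P4] Q2=[]
t=14-16: P3@Q0 runs 2, rem=5, I/O yield, promote→Q0. Q0=[P3] Q1=[P1,P2,P4] Q2=[]
t=16-18: P3@Q0 runs 2, rem=3, I/O yield, promote→Q0. Q0=[P3] Q1=[P1,P2,P4] Q2=[]
t=18-20: P3@Q0 runs 2, rem=1, I/O yield, promote→Q0. Q0=[P3] Q1=[P1,P2,P4] Q2=[]
t=20-21: P3@Q0 runs 1, rem=0, completes. Q0=[] Q1=[P1,P2,P4] Q2=[]
t=21-23: P1@Q1 runs 2, rem=0, completes. Q0=[] Q1=[P2,P4] Q2=[]
t=23-29: P2@Q1 runs 6, rem=7, quantum used, demote→Q2. Q0=[] Q1=[P4] Q2=[P2]
t=29-31: P4@Q1 runs 2, rem=0, completes. Q0=[] Q1=[] Q2=[P2]
t=31-38: P2@Q2 runs 7, rem=0, completes. Q0=[] Q1=[] Q2=[]

Answer: 1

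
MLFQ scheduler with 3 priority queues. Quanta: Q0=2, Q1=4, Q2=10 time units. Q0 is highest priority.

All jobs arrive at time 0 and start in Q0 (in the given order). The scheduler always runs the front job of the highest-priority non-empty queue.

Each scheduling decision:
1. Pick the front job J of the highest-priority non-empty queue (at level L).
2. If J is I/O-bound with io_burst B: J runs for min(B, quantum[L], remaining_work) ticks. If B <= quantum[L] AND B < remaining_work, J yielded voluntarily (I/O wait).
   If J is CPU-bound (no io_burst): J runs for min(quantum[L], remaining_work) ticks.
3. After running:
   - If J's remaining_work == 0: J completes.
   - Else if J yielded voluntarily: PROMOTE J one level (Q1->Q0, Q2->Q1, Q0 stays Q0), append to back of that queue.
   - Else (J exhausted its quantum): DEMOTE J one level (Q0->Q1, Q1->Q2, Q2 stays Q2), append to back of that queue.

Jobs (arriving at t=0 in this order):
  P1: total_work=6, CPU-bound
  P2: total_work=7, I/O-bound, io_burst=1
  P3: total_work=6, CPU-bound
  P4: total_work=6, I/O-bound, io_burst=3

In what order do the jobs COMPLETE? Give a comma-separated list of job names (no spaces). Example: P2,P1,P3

t=0-2: P1@Q0 runs 2, rem=4, quantum used, demote→Q1. Q0=[P2,P3,P4] Q1=[P1] Q2=[]
t=2-3: P2@Q0 runs 1, rem=6, I/O yield, promote→Q0. Q0=[P3,P4,P2] Q1=[P1] Q2=[]
t=3-5: P3@Q0 runs 2, rem=4, quantum used, demote→Q1. Q0=[P4,P2] Q1=[P1,P3] Q2=[]
t=5-7: P4@Q0 runs 2, rem=4, quantum used, demote→Q1. Q0=[P2] Q1=[P1,P3,P4] Q2=[]
t=7-8: P2@Q0 runs 1, rem=5, I/O yield, promote→Q0. Q0=[P2] Q1=[P1,P3,P4] Q2=[]
t=8-9: P2@Q0 runs 1, rem=4, I/O yield, promote→Q0. Q0=[P2] Q1=[P1,P3,P4] Q2=[]
t=9-10: P2@Q0 runs 1, rem=3, I/O yield, promote→Q0. Q0=[P2] Q1=[P1,P3,P4] Q2=[]
t=10-11: P2@Q0 runs 1, rem=2, I/O yield, promote→Q0. Q0=[P2] Q1=[P1,P3,P4] Q2=[]
t=11-12: P2@Q0 runs 1, rem=1, I/O yield, promote→Q0. Q0=[P2] Q1=[P1,P3,P4] Q2=[]
t=12-13: P2@Q0 runs 1, rem=0, completes. Q0=[] Q1=[P1,P3,P4] Q2=[]
t=13-17: P1@Q1 runs 4, rem=0, completes. Q0=[] Q1=[P3,P4] Q2=[]
t=17-21: P3@Q1 runs 4, rem=0, completes. Q0=[] Q1=[P4] Q2=[]
t=21-24: P4@Q1 runs 3, rem=1, I/O yield, promote→Q0. Q0=[P4] Q1=[] Q2=[]
t=24-25: P4@Q0 runs 1, rem=0, completes. Q0=[] Q1=[] Q2=[]

Answer: P2,P1,P3,P4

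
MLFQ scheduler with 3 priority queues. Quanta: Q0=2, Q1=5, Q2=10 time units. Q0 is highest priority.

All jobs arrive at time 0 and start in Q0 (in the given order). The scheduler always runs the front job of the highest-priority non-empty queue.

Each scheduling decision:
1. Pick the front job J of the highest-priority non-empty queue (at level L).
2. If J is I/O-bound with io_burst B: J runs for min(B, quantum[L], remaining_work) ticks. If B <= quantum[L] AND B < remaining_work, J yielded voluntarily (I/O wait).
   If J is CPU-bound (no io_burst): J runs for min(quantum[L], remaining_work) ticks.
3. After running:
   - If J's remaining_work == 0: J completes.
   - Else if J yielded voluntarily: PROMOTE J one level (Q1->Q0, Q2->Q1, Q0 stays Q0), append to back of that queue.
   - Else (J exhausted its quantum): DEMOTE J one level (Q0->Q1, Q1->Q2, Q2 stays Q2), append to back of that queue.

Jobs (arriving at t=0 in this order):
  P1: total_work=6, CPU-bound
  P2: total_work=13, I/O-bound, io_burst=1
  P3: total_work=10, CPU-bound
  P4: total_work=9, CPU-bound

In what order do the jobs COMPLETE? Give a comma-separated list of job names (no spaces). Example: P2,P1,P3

t=0-2: P1@Q0 runs 2, rem=4, quantum used, demote→Q1. Q0=[P2,P3,P4] Q1=[P1] Q2=[]
t=2-3: P2@Q0 runs 1, rem=12, I/O yield, promote→Q0. Q0=[P3,P4,P2] Q1=[P1] Q2=[]
t=3-5: P3@Q0 runs 2, rem=8, quantum used, demote→Q1. Q0=[P4,P2] Q1=[P1,P3] Q2=[]
t=5-7: P4@Q0 runs 2, rem=7, quantum used, demote→Q1. Q0=[P2] Q1=[P1,P3,P4] Q2=[]
t=7-8: P2@Q0 runs 1, rem=11, I/O yield, promote→Q0. Q0=[P2] Q1=[P1,P3,P4] Q2=[]
t=8-9: P2@Q0 runs 1, rem=10, I/O yield, promote→Q0. Q0=[P2] Q1=[P1,P3,P4] Q2=[]
t=9-10: P2@Q0 runs 1, rem=9, I/O yield, promote→Q0. Q0=[P2] Q1=[P1,P3,P4] Q2=[]
t=10-11: P2@Q0 runs 1, rem=8, I/O yield, promote→Q0. Q0=[P2] Q1=[P1,P3,P4] Q2=[]
t=11-12: P2@Q0 runs 1, rem=7, I/O yield, promote→Q0. Q0=[P2] Q1=[P1,P3,P4] Q2=[]
t=12-13: P2@Q0 runs 1, rem=6, I/O yield, promote→Q0. Q0=[P2] Q1=[P1,P3,P4] Q2=[]
t=13-14: P2@Q0 runs 1, rem=5, I/O yield, promote→Q0. Q0=[P2] Q1=[P1,P3,P4] Q2=[]
t=14-15: P2@Q0 runs 1, rem=4, I/O yield, promote→Q0. Q0=[P2] Q1=[P1,P3,P4] Q2=[]
t=15-16: P2@Q0 runs 1, rem=3, I/O yield, promote→Q0. Q0=[P2] Q1=[P1,P3,P4] Q2=[]
t=16-17: P2@Q0 runs 1, rem=2, I/O yield, promote→Q0. Q0=[P2] Q1=[P1,P3,P4] Q2=[]
t=17-18: P2@Q0 runs 1, rem=1, I/O yield, promote→Q0. Q0=[P2] Q1=[P1,P3,P4] Q2=[]
t=18-19: P2@Q0 runs 1, rem=0, completes. Q0=[] Q1=[P1,P3,P4] Q2=[]
t=19-23: P1@Q1 runs 4, rem=0, completes. Q0=[] Q1=[P3,P4] Q2=[]
t=23-28: P3@Q1 runs 5, rem=3, quantum used, demote→Q2. Q0=[] Q1=[P4] Q2=[P3]
t=28-33: P4@Q1 runs 5, rem=2, quantum used, demote→Q2. Q0=[] Q1=[] Q2=[P3,P4]
t=33-36: P3@Q2 runs 3, rem=0, completes. Q0=[] Q1=[] Q2=[P4]
t=36-38: P4@Q2 runs 2, rem=0, completes. Q0=[] Q1=[] Q2=[]

Answer: P2,P1,P3,P4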